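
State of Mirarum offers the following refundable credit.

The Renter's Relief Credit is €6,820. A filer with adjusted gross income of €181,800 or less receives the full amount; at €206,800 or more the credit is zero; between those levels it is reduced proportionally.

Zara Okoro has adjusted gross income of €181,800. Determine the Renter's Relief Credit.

Renter's Relief Credit: €181,800 is at or below the €181,800 threshold, so the full €6,820 applies.

€6,820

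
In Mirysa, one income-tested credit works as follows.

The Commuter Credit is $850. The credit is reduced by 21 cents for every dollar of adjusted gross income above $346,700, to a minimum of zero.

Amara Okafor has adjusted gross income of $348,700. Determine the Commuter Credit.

$430

Commuter Credit: 21% of the $2,000 excess over $346,700 is $420; credit = $850 − $420 = $430.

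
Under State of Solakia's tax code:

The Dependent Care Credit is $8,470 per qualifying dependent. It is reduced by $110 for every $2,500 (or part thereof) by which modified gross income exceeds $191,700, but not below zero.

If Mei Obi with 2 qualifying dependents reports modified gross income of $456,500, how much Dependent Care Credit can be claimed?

$5,280

Dependent Care Credit: base = 2 × $8,470 = $16,940. income exceeds $191,700 by $264,800, which is 106 full-or-partial $2,500 increments; reduction = 106 × $110 = $11,660, leaving $5,280.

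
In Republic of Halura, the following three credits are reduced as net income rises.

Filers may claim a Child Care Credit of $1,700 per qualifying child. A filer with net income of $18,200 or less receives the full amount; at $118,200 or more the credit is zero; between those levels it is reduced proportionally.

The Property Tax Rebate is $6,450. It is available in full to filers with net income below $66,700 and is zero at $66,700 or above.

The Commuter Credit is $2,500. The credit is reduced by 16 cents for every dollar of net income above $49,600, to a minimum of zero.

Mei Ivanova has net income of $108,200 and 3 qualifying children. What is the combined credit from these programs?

$510

Child Care Credit: base = 3 × $1,700 = $5,100. $108,200 is $90,000 into a $100,000 phase-out range, leaving 10,000/100,000 of the credit: $5,100 × 10,000/100,000 = $510.
Property Tax Rebate: $108,200 meets or exceeds the $66,700 cutoff, so the credit is $0.
Commuter Credit: 16% of the $58,600 excess over $49,600 is $9,376 ≥ base, so the credit is $0.
Total: $510 + $0 + $0 = $510.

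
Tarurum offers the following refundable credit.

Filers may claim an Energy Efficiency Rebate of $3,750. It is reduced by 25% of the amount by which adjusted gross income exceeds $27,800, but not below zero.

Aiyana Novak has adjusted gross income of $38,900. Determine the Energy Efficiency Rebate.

Energy Efficiency Rebate: 25% of the $11,100 excess over $27,800 is $2,775; credit = $3,750 − $2,775 = $975.

$975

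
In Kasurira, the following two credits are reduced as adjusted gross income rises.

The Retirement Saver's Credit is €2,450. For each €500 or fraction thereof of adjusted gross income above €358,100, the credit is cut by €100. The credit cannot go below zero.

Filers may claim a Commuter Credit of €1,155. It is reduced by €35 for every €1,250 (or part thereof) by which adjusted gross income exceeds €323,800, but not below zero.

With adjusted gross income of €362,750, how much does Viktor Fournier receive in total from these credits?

€1,485

Retirement Saver's Credit: income exceeds €358,100 by €4,650, which is 10 full-or-partial €500 increments; reduction = 10 × €100 = €1,000, leaving €1,450.
Commuter Credit: income exceeds €323,800 by €38,950, which is 32 full-or-partial €1,250 increments; reduction = 32 × €35 = €1,120, leaving €35.
Total: €1,450 + €35 = €1,485.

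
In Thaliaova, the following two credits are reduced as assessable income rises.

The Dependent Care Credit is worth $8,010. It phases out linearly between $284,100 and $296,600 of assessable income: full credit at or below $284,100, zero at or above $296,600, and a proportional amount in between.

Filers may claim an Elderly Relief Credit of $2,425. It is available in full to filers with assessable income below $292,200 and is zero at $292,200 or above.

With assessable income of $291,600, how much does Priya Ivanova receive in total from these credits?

Dependent Care Credit: $291,600 is $7,500 into a $12,500 phase-out range, leaving 5,000/12,500 of the credit: $8,010 × 5,000/12,500 = $3,204.
Elderly Relief Credit: $291,600 is below the $292,200 cutoff, so the full $2,425 applies.
Total: $3,204 + $2,425 = $5,629.

$5,629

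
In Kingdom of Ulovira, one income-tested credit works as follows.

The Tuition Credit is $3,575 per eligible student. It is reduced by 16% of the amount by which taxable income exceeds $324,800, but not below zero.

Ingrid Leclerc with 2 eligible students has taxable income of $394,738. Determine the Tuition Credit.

$0

Tuition Credit: base = 2 × $3,575 = $7,150. 16% of the $69,938 excess over $324,800 is $11,190.08 ≥ base, so the credit is $0.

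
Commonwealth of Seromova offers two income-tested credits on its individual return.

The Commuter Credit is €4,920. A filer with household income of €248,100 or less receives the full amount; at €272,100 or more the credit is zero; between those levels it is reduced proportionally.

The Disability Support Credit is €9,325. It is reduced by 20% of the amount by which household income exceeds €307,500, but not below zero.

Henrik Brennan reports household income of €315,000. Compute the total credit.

Commuter Credit: €315,000 is at or above €272,100, so the credit is €0.
Disability Support Credit: 20% of the €7,500 excess over €307,500 is €1,500; credit = €9,325 − €1,500 = €7,825.
Total: €0 + €7,825 = €7,825.

€7,825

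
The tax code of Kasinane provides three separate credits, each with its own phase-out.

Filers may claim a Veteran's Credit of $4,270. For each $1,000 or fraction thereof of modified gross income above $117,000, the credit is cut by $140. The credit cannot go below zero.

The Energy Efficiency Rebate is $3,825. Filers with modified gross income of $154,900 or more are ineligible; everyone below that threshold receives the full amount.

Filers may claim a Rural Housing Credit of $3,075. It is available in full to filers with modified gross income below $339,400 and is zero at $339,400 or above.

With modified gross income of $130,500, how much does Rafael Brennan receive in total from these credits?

Veteran's Credit: income exceeds $117,000 by $13,500, which is 14 full-or-partial $1,000 increments; reduction = 14 × $140 = $1,960, leaving $2,310.
Energy Efficiency Rebate: $130,500 is below the $154,900 cutoff, so the full $3,825 applies.
Rural Housing Credit: $130,500 is below the $339,400 cutoff, so the full $3,075 applies.
Total: $2,310 + $3,825 + $3,075 = $9,210.

$9,210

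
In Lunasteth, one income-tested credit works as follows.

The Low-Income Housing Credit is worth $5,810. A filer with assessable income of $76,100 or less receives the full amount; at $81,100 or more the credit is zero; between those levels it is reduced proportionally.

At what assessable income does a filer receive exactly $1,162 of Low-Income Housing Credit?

$1,162 is 1,162/5,810 of the full $5,810, so 4,648/5,810 of the $5,000 range has been used: income = $76,100 + $5,000 × 4,648/5,810 = $80,100.

$80,100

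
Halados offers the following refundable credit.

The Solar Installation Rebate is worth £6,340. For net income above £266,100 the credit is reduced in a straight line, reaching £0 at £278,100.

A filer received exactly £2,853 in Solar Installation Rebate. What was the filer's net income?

£272,700

£2,853 is 2,853/6,340 of the full £6,340, so 3,487/6,340 of the £12,000 range has been used: income = £266,100 + £12,000 × 3,487/6,340 = £272,700.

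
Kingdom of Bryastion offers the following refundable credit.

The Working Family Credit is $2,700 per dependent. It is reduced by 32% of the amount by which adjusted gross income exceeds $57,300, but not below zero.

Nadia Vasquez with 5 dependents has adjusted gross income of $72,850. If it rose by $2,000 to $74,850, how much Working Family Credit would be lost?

At $72,850 — base = 5 × $2,700 = $13,500. 32% of the $15,550 excess over $57,300 is $4,976; credit = $13,500 − $4,976 = $8,524.
At $74,850 — base = 5 × $2,700 = $13,500. 32% of the $17,550 excess over $57,300 is $5,616; credit = $13,500 − $5,616 = $7,884.
Lost: $8,524 − $7,884 = $640.

$640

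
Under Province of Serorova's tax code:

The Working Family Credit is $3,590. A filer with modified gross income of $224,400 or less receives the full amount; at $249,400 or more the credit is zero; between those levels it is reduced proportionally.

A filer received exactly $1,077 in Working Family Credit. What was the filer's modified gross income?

$241,900

$1,077 is 1,077/3,590 of the full $3,590, so 2,513/3,590 of the $25,000 range has been used: income = $224,400 + $25,000 × 2,513/3,590 = $241,900.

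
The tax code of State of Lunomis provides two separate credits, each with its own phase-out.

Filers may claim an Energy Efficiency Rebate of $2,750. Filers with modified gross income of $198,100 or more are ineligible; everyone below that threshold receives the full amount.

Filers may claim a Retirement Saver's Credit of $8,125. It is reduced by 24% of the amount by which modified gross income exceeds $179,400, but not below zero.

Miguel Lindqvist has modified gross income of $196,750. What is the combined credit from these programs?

Energy Efficiency Rebate: $196,750 is below the $198,100 cutoff, so the full $2,750 applies.
Retirement Saver's Credit: 24% of the $17,350 excess over $179,400 is $4,164; credit = $8,125 − $4,164 = $3,961.
Total: $2,750 + $3,961 = $6,711.

$6,711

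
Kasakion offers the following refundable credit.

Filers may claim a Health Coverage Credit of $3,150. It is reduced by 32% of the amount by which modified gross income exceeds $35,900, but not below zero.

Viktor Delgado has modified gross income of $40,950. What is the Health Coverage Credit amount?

Health Coverage Credit: 32% of the $5,050 excess over $35,900 is $1,616; credit = $3,150 − $1,616 = $1,534.

$1,534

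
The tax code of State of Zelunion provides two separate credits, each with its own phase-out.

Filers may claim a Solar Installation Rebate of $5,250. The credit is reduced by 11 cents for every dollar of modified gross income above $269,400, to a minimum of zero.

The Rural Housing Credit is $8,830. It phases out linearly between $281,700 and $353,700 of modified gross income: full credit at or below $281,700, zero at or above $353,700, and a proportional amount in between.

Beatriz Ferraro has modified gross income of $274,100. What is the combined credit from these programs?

$13,563

Solar Installation Rebate: 11% of the $4,700 excess over $269,400 is $517; credit = $5,250 − $517 = $4,733.
Rural Housing Credit: $274,100 is at or below the $281,700 threshold, so the full $8,830 applies.
Total: $4,733 + $8,830 = $13,563.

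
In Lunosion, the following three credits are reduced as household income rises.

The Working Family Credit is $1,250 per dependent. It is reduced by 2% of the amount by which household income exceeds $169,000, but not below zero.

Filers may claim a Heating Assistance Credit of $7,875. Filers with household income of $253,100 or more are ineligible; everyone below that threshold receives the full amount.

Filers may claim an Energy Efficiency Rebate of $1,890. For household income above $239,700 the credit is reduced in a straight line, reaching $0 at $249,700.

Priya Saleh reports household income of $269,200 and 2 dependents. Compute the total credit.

$496

Working Family Credit: base = 2 × $1,250 = $2,500. 2% of the $100,200 excess over $169,000 is $2,004; credit = $2,500 − $2,004 = $496.
Heating Assistance Credit: $269,200 meets or exceeds the $253,100 cutoff, so the credit is $0.
Energy Efficiency Rebate: $269,200 is at or above $249,700, so the credit is $0.
Total: $496 + $0 + $0 = $496.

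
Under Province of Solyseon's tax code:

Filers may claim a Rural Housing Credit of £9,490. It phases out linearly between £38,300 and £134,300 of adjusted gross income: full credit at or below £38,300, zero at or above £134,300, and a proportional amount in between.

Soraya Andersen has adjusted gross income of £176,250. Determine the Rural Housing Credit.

Rural Housing Credit: £176,250 is at or above £134,300, so the credit is £0.

£0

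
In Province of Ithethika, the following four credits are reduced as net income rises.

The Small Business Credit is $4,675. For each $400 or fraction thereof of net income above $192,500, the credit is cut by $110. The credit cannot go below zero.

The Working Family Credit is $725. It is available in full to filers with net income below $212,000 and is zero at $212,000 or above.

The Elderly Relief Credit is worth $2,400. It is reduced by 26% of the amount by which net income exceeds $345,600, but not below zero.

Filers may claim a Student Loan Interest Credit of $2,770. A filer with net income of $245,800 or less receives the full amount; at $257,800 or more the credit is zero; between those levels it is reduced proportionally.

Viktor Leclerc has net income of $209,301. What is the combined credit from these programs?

$5,895

Small Business Credit: income exceeds $192,500 by $16,801 → 43 increments × $110 = $4,730 ≥ base, so the credit is $0.
Working Family Credit: $209,301 is below the $212,000 cutoff, so the full $725 applies.
Elderly Relief Credit: $209,301 is at or below the $345,600 threshold, so the full $2,400 applies.
Student Loan Interest Credit: $209,301 is at or below the $245,800 threshold, so the full $2,770 applies.
Total: $0 + $725 + $2,400 + $2,770 = $5,895.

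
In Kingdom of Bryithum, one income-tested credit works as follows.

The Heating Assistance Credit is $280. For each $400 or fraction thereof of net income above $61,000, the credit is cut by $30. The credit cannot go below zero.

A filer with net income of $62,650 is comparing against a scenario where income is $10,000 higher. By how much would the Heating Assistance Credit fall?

At $62,650 — income exceeds $61,000 by $1,650, which is 5 full-or-partial $400 increments; reduction = 5 × $30 = $150, leaving $130.
At $72,650 — income exceeds $61,000 by $11,650 → 30 increments × $30 = $900 ≥ base, so the credit is $0.
Lost: $130 − $0 = $130.

$130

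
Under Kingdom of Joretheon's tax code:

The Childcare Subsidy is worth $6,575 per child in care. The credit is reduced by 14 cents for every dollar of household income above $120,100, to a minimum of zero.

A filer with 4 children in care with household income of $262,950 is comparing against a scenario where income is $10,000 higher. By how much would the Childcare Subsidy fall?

$1,400

At $262,950 — base = 4 × $6,575 = $26,300. 14% of the $142,850 excess over $120,100 is $19,999; credit = $26,300 − $19,999 = $6,301.
At $272,950 — base = 4 × $6,575 = $26,300. 14% of the $152,850 excess over $120,100 is $21,399; credit = $26,300 − $21,399 = $4,901.
Lost: $6,301 − $4,901 = $1,400.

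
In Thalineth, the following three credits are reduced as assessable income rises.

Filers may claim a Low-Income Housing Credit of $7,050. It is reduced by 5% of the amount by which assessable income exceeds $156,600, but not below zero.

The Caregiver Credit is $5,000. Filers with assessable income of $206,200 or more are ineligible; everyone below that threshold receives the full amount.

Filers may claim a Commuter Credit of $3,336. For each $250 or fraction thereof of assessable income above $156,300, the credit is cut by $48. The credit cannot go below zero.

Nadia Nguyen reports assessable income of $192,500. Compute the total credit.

Low-Income Housing Credit: 5% of the $35,900 excess over $156,600 is $1,795; credit = $7,050 − $1,795 = $5,255.
Caregiver Credit: $192,500 is below the $206,200 cutoff, so the full $5,000 applies.
Commuter Credit: income exceeds $156,300 by $36,200 → 145 increments × $48 = $6,960 ≥ base, so the credit is $0.
Total: $5,255 + $5,000 + $0 = $10,255.

$10,255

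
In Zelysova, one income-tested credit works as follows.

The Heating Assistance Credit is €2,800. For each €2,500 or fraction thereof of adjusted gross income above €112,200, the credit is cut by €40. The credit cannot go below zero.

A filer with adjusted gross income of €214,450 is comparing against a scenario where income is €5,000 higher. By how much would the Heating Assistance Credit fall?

At €214,450 — income exceeds €112,200 by €102,250, which is 41 full-or-partial €2,500 increments; reduction = 41 × €40 = €1,640, leaving €1,160.
At €219,450 — income exceeds €112,200 by €107,250, which is 43 full-or-partial €2,500 increments; reduction = 43 × €40 = €1,720, leaving €1,080.
Lost: €1,160 − €1,080 = €80.

€80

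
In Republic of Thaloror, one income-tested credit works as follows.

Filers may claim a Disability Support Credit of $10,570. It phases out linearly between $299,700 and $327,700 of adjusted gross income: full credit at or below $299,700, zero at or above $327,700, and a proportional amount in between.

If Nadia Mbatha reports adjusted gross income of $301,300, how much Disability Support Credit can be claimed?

Disability Support Credit: $301,300 is $1,600 into a $28,000 phase-out range, leaving 26,400/28,000 of the credit: $10,570 × 26,400/28,000 = $9,966.

$9,966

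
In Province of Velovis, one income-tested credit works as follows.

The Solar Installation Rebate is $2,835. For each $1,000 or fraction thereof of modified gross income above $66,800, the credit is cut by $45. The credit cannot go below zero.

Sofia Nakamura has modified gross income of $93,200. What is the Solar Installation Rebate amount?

$1,620

Solar Installation Rebate: income exceeds $66,800 by $26,400, which is 27 full-or-partial $1,000 increments; reduction = 27 × $45 = $1,215, leaving $1,620.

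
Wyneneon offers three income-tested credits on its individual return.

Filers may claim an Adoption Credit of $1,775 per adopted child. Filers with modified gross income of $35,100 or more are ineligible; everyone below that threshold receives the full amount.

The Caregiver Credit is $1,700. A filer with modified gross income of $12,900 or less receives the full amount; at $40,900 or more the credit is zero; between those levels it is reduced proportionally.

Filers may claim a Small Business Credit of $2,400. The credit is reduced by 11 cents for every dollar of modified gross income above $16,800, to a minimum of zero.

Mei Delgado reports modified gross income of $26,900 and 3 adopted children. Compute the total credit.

Adoption Credit: base = 3 × $1,775 = $5,325. $26,900 is below the $35,100 cutoff, so the full $5,325 applies.
Caregiver Credit: $26,900 is $14,000 into a $28,000 phase-out range, leaving 14,000/28,000 of the credit: $1,700 × 14,000/28,000 = $850.
Small Business Credit: 11% of the $10,100 excess over $16,800 is $1,111; credit = $2,400 − $1,111 = $1,289.
Total: $5,325 + $850 + $1,289 = $7,464.

$7,464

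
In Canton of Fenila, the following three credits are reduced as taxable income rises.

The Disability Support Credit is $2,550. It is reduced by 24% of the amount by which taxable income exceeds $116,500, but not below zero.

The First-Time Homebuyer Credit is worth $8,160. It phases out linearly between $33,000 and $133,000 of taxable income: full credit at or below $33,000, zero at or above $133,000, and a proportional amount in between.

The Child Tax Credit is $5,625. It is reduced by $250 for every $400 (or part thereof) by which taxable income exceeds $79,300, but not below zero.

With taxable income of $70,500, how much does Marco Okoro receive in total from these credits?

$13,275

Disability Support Credit: $70,500 is at or below the $116,500 threshold, so the full $2,550 applies.
First-Time Homebuyer Credit: $70,500 is $37,500 into a $100,000 phase-out range, leaving 62,500/100,000 of the credit: $8,160 × 62,500/100,000 = $5,100.
Child Tax Credit: $70,500 is at or below the $79,300 threshold, so the full $5,625 applies.
Total: $2,550 + $5,100 + $5,625 = $13,275.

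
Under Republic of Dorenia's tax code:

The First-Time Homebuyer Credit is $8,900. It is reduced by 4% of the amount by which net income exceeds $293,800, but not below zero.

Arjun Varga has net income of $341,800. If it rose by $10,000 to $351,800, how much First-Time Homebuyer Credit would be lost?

At $341,800 — 4% of the $48,000 excess over $293,800 is $1,920; credit = $8,900 − $1,920 = $6,980.
At $351,800 — 4% of the $58,000 excess over $293,800 is $2,320; credit = $8,900 − $2,320 = $6,580.
Lost: $6,980 − $6,580 = $400.

$400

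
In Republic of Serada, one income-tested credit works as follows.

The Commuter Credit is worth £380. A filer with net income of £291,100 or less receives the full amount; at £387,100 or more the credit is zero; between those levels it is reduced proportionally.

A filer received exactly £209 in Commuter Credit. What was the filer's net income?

£209 is 209/380 of the full £380, so 171/380 of the £96,000 range has been used: income = £291,100 + £96,000 × 171/380 = £334,300.

£334,300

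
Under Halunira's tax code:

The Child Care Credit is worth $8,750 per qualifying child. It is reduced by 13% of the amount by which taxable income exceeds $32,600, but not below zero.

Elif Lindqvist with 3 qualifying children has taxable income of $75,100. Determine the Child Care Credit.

Child Care Credit: base = 3 × $8,750 = $26,250. 13% of the $42,500 excess over $32,600 is $5,525; credit = $26,250 − $5,525 = $20,725.

$20,725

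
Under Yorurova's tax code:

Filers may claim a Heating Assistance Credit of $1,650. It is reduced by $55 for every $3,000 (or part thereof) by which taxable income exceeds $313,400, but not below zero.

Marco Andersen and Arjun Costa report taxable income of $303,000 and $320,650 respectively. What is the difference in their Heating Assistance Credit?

Marco ($303,000): Heating Assistance Credit: $303,000 is at or below the $313,400 threshold, so the full $1,650 applies.
Arjun ($320,650): Heating Assistance Credit: income exceeds $313,400 by $7,250, which is 3 full-or-partial $3,000 increments; reduction = 3 × $55 = $165, leaving $1,485.
Difference: |$1,650 − $1,485| = $165.

$165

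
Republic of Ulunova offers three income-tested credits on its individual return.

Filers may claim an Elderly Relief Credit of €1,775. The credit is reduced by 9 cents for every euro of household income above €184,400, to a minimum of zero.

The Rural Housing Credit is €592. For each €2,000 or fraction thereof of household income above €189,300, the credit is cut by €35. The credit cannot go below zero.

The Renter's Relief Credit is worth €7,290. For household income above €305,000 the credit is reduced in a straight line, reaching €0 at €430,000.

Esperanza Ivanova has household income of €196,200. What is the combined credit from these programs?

Elderly Relief Credit: 9% of the €11,800 excess over €184,400 is €1,062; credit = €1,775 − €1,062 = €713.
Rural Housing Credit: income exceeds €189,300 by €6,900, which is 4 full-or-partial €2,000 increments; reduction = 4 × €35 = €140, leaving €452.
Renter's Relief Credit: €196,200 is at or below the €305,000 threshold, so the full €7,290 applies.
Total: €713 + €452 + €7,290 = €8,455.

€8,455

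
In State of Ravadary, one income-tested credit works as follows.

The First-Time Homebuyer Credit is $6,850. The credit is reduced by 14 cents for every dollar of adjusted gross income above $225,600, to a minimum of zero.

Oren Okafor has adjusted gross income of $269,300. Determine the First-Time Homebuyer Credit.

First-Time Homebuyer Credit: 14% of the $43,700 excess over $225,600 is $6,118; credit = $6,850 − $6,118 = $732.

$732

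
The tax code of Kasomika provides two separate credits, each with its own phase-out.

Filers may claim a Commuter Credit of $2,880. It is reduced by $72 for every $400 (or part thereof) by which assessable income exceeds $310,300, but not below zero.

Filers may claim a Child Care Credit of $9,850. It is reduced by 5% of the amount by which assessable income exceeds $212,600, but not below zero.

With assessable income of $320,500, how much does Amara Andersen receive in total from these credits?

Commuter Credit: income exceeds $310,300 by $10,200, which is 26 full-or-partial $400 increments; reduction = 26 × $72 = $1,872, leaving $1,008.
Child Care Credit: 5% of the $107,900 excess over $212,600 is $5,395; credit = $9,850 − $5,395 = $4,455.
Total: $1,008 + $4,455 = $5,463.

$5,463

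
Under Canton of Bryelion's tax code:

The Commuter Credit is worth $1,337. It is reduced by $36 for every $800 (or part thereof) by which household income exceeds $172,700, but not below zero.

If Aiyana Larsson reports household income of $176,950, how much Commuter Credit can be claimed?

$1,121

Commuter Credit: income exceeds $172,700 by $4,250, which is 6 full-or-partial $800 increments; reduction = 6 × $36 = $216, leaving $1,121.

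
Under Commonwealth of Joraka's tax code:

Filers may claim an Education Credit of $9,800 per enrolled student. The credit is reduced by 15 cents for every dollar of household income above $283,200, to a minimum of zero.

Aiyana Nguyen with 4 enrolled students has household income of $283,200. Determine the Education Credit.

$39,200

Education Credit: base = 4 × $9,800 = $39,200. $283,200 is at or below the $283,200 threshold, so the full $39,200 applies.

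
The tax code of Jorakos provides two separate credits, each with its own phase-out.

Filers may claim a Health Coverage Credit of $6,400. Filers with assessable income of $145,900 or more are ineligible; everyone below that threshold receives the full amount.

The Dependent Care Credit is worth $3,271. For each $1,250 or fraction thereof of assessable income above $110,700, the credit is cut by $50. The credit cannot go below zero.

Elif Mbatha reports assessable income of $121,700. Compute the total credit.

Health Coverage Credit: $121,700 is below the $145,900 cutoff, so the full $6,400 applies.
Dependent Care Credit: income exceeds $110,700 by $11,000, which is 9 full-or-partial $1,250 increments; reduction = 9 × $50 = $450, leaving $2,821.
Total: $6,400 + $2,821 = $9,221.

$9,221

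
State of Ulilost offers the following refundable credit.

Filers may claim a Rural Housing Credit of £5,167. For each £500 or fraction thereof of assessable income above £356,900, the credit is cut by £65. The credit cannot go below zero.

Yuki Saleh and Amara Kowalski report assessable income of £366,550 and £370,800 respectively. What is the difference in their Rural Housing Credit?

Yuki (£366,550): Rural Housing Credit: income exceeds £356,900 by £9,650, which is 20 full-or-partial £500 increments; reduction = 20 × £65 = £1,300, leaving £3,867.
Amara (£370,800): Rural Housing Credit: income exceeds £356,900 by £13,900, which is 28 full-or-partial £500 increments; reduction = 28 × £65 = £1,820, leaving £3,347.
Difference: |£3,867 − £3,347| = £520.

£520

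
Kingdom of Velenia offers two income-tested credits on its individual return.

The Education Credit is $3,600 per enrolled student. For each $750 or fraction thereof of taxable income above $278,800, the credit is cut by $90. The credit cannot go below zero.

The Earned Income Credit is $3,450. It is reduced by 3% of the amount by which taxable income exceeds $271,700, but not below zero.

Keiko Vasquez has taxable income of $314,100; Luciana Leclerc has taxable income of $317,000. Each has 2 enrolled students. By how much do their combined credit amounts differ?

Keiko ($314,100): Education Credit: base = 2 × $3,600 = $7,200. income exceeds $278,800 by $35,300, which is 48 full-or-partial $750 increments; reduction = 48 × $90 = $4,320, leaving $2,880. Earned Income Credit: 3% of the $42,400 excess over $271,700 is $1,272; credit = $3,450 − $1,272 = $2,178. total $2,880 + $2,178 = $5,058
Luciana ($317,000): Education Credit: base = 2 × $3,600 = $7,200. income exceeds $278,800 by $38,200, which is 51 full-or-partial $750 increments; reduction = 51 × $90 = $4,590, leaving $2,610. Earned Income Credit: 3% of the $45,300 excess over $271,700 is $1,359; credit = $3,450 − $1,359 = $2,091. total $2,610 + $2,091 = $4,701
Difference: |$5,058 − $4,701| = $357.

$357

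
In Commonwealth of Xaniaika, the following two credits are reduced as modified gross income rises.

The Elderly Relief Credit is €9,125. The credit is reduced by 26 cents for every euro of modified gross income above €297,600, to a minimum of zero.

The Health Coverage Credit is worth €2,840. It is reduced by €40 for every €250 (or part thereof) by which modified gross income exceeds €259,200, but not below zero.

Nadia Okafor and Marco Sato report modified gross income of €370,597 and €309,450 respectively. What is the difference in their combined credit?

€6,044

Nadia (€370,597): Elderly Relief Credit: 26% of the €72,997 excess over €297,600 is €18,979.22 ≥ base, so the credit is €0. Health Coverage Credit: income exceeds €259,200 by €111,397 → 446 increments × €40 = €17,840 ≥ base, so the credit is €0. total €0 + €0 = €0
Marco (€309,450): Elderly Relief Credit: 26% of the €11,850 excess over €297,600 is €3,081; credit = €9,125 − €3,081 = €6,044. Health Coverage Credit: income exceeds €259,200 by €50,250 → 201 increments × €40 = €8,040 ≥ base, so the credit is €0. total €6,044 + €0 = €6,044
Difference: |€0 − €6,044| = €6,044.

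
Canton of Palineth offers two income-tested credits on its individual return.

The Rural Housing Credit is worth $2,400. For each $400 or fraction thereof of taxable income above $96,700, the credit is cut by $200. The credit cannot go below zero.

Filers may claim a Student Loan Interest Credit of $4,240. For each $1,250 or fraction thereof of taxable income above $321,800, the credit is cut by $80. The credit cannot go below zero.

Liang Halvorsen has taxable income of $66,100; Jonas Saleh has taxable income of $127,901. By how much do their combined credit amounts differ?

$2,400

Liang ($66,100): Rural Housing Credit: $66,100 is at or below the $96,700 threshold, so the full $2,400 applies. Student Loan Interest Credit: $66,100 is at or below the $321,800 threshold, so the full $4,240 applies. total $2,400 + $4,240 = $6,640
Jonas ($127,901): Rural Housing Credit: income exceeds $96,700 by $31,201 → 79 increments × $200 = $15,800 ≥ base, so the credit is $0. Student Loan Interest Credit: $127,901 is at or below the $321,800 threshold, so the full $4,240 applies. total $0 + $4,240 = $4,240
Difference: |$6,640 − $4,240| = $2,400.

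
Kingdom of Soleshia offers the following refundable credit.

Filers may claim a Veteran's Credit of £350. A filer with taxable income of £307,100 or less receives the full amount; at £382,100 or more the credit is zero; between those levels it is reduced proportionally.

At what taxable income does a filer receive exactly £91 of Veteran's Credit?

£91 is 91/350 of the full £350, so 259/350 of the £75,000 range has been used: income = £307,100 + £75,000 × 259/350 = £362,600.

£362,600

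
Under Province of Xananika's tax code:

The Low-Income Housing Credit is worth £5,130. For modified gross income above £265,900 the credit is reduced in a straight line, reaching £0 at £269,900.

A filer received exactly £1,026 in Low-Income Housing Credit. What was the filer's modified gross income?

£1,026 is 1,026/5,130 of the full £5,130, so 4,104/5,130 of the £4,000 range has been used: income = £265,900 + £4,000 × 4,104/5,130 = £269,100.

£269,100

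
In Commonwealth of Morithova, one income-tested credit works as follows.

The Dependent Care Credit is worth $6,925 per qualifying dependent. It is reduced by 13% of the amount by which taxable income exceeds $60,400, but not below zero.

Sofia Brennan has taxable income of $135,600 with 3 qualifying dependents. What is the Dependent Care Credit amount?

$10,999

Dependent Care Credit: base = 3 × $6,925 = $20,775. 13% of the $75,200 excess over $60,400 is $9,776; credit = $20,775 − $9,776 = $10,999.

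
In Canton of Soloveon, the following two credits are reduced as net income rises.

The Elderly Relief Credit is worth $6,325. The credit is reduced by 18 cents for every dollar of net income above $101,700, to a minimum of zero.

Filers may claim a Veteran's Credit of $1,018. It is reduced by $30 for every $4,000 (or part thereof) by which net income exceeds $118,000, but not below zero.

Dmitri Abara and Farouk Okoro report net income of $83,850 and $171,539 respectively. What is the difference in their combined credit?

$6,745

Dmitri ($83,850): Elderly Relief Credit: $83,850 is at or below the $101,700 threshold, so the full $6,325 applies. Veteran's Credit: $83,850 is at or below the $118,000 threshold, so the full $1,018 applies. total $6,325 + $1,018 = $7,343
Farouk ($171,539): Elderly Relief Credit: 18% of the $69,839 excess over $101,700 is $12,571.02 ≥ base, so the credit is $0. Veteran's Credit: income exceeds $118,000 by $53,539, which is 14 full-or-partial $4,000 increments; reduction = 14 × $30 = $420, leaving $598. total $0 + $598 = $598
Difference: |$7,343 − $598| = $6,745.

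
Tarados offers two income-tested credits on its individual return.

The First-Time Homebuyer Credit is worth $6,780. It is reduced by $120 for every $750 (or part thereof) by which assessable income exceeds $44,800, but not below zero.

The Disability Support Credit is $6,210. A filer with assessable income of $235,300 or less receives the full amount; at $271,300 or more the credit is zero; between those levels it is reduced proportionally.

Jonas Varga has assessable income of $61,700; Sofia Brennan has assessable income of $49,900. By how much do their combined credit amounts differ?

$1,920

Jonas ($61,700): First-Time Homebuyer Credit: income exceeds $44,800 by $16,900, which is 23 full-or-partial $750 increments; reduction = 23 × $120 = $2,760, leaving $4,020. Disability Support Credit: $61,700 is at or below the $235,300 threshold, so the full $6,210 applies. total $4,020 + $6,210 = $10,230
Sofia ($49,900): First-Time Homebuyer Credit: income exceeds $44,800 by $5,100, which is 7 full-or-partial $750 increments; reduction = 7 × $120 = $840, leaving $5,940. Disability Support Credit: $49,900 is at or below the $235,300 threshold, so the full $6,210 applies. total $5,940 + $6,210 = $12,150
Difference: |$10,230 − $12,150| = $1,920.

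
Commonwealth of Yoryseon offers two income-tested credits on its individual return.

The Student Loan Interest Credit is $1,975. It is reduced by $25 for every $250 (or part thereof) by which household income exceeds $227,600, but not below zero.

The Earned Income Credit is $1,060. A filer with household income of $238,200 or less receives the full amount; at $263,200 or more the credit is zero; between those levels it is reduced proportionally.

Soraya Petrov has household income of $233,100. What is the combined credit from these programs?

$2,485

Student Loan Interest Credit: income exceeds $227,600 by $5,500, which is 22 full-or-partial $250 increments; reduction = 22 × $25 = $550, leaving $1,425.
Earned Income Credit: $233,100 is at or below the $238,200 threshold, so the full $1,060 applies.
Total: $1,425 + $1,060 = $2,485.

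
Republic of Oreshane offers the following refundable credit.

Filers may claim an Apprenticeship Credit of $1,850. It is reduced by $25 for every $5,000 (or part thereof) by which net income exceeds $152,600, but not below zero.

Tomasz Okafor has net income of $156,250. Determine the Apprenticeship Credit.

Apprenticeship Credit: income exceeds $152,600 by $3,650, which is 1 full-or-partial $5,000 increment; reduction = 1 × $25 = $25, leaving $1,825.

$1,825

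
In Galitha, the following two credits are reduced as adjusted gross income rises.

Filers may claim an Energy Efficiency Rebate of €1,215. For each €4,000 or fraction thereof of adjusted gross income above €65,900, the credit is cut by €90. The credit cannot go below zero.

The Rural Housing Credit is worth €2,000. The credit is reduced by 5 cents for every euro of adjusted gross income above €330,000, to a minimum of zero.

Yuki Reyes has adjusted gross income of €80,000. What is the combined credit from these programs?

€2,855

Energy Efficiency Rebate: income exceeds €65,900 by €14,100, which is 4 full-or-partial €4,000 increments; reduction = 4 × €90 = €360, leaving €855.
Rural Housing Credit: €80,000 is at or below the €330,000 threshold, so the full €2,000 applies.
Total: €855 + €2,000 = €2,855.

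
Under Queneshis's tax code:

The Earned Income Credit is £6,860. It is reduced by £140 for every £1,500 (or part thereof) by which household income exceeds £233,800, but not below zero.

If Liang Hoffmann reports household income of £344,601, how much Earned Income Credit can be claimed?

Earned Income Credit: income exceeds £233,800 by £110,801 → 74 increments × £140 = £10,360 ≥ base, so the credit is £0.

£0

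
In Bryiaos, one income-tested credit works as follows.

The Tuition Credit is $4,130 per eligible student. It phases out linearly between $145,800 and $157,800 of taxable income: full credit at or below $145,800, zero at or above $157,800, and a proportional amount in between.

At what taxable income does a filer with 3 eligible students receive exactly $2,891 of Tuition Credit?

Full credit = 3 × $4,130 = $12,390.
$2,891 is 2,891/12,390 of the full $12,390, so 9,499/12,390 of the $12,000 range has been used: income = $145,800 + $12,000 × 9,499/12,390 = $155,000.

$155,000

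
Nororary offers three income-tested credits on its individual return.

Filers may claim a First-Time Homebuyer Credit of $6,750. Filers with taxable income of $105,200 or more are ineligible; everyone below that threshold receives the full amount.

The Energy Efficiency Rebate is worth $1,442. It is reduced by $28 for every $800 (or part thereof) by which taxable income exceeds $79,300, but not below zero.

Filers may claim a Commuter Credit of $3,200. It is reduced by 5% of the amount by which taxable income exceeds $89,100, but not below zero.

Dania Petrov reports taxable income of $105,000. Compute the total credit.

First-Time Homebuyer Credit: $105,000 is below the $105,200 cutoff, so the full $6,750 applies.
Energy Efficiency Rebate: income exceeds $79,300 by $25,700, which is 33 full-or-partial $800 increments; reduction = 33 × $28 = $924, leaving $518.
Commuter Credit: 5% of the $15,900 excess over $89,100 is $795; credit = $3,200 − $795 = $2,405.
Total: $6,750 + $518 + $2,405 = $9,673.

$9,673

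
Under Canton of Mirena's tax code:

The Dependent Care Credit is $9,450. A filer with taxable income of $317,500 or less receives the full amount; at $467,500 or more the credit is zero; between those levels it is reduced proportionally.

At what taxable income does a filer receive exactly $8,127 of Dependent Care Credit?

$338,500

$8,127 is 8,127/9,450 of the full $9,450, so 1,323/9,450 of the $150,000 range has been used: income = $317,500 + $150,000 × 1,323/9,450 = $338,500.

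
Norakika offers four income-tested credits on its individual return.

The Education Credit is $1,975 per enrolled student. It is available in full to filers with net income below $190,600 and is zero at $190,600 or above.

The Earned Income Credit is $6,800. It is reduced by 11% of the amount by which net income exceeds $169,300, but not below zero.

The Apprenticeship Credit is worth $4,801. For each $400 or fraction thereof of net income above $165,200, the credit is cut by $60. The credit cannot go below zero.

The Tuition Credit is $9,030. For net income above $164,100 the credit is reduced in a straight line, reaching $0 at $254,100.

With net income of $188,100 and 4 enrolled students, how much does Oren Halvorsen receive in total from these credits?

$20,575

Education Credit: base = 4 × $1,975 = $7,900. $188,100 is below the $190,600 cutoff, so the full $7,900 applies.
Earned Income Credit: 11% of the $18,800 excess over $169,300 is $2,068; credit = $6,800 − $2,068 = $4,732.
Apprenticeship Credit: income exceeds $165,200 by $22,900, which is 58 full-or-partial $400 increments; reduction = 58 × $60 = $3,480, leaving $1,321.
Tuition Credit: $188,100 is $24,000 into a $90,000 phase-out range, leaving 66,000/90,000 of the credit: $9,030 × 66,000/90,000 = $6,622.
Total: $7,900 + $4,732 + $1,321 + $6,622 = $20,575.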